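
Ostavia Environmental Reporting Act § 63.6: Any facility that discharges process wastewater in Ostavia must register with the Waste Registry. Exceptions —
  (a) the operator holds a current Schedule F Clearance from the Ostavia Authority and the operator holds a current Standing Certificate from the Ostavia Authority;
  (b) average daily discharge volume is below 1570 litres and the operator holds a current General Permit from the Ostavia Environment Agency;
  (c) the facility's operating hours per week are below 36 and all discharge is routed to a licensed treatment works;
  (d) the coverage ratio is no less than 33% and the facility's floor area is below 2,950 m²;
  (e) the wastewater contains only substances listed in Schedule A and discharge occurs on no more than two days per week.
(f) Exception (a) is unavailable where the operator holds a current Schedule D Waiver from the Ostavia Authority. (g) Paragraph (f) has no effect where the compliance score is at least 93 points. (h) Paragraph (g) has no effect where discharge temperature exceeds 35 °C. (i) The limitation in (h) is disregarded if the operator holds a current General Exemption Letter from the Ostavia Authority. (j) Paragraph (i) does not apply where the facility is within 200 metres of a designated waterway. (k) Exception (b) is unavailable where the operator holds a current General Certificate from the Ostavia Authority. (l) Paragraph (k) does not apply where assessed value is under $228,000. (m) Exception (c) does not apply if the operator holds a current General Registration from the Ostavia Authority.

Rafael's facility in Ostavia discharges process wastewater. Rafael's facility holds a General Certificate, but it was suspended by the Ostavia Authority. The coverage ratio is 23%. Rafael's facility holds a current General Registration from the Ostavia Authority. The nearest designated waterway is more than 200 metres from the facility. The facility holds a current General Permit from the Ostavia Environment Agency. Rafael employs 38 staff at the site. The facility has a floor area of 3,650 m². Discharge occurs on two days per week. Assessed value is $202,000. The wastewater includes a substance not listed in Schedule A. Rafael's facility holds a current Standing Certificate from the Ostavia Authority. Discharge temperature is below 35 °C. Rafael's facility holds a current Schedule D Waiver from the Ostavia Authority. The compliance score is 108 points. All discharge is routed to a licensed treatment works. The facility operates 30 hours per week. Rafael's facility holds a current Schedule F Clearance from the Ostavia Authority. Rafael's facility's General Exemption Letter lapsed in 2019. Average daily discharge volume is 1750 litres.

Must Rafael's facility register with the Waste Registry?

Exception (a)'s conditions are all satisfied: a current Schedule F Clearance is held; a current Standing Certificate is held. Under paragraphs (f)–(j): (f) applies (a current Schedule D Waiver is held), but is set aside by (g): (g) applies — the compliance score is 108 points, meeting the 93 points threshold. (h), which would lift (g), is not engaged — discharge temperature is below 35 °C. (a) remains available.
Exception (b) fails — average daily discharge volume is 1750 litres, not below 1570 litres.
Exception (c) is satisfied on its face — the facility's operating hours per week are 30, below the 36 limit; discharge is routed to a licensed treatment works. But applying paragraph (m): (m) operates against (c): a current General Registration is held. So (c) is unavailable.
Exception (d) requires that the coverage ratio is no less than 33%; but the coverage ratio is 23%, short of 33%, so (d) is unavailable.
Exception (e) fails — the wastewater includes a non-Schedule-A substance.

No — exception (a) applies; Rafael's facility is not required to register with the Waste Registry.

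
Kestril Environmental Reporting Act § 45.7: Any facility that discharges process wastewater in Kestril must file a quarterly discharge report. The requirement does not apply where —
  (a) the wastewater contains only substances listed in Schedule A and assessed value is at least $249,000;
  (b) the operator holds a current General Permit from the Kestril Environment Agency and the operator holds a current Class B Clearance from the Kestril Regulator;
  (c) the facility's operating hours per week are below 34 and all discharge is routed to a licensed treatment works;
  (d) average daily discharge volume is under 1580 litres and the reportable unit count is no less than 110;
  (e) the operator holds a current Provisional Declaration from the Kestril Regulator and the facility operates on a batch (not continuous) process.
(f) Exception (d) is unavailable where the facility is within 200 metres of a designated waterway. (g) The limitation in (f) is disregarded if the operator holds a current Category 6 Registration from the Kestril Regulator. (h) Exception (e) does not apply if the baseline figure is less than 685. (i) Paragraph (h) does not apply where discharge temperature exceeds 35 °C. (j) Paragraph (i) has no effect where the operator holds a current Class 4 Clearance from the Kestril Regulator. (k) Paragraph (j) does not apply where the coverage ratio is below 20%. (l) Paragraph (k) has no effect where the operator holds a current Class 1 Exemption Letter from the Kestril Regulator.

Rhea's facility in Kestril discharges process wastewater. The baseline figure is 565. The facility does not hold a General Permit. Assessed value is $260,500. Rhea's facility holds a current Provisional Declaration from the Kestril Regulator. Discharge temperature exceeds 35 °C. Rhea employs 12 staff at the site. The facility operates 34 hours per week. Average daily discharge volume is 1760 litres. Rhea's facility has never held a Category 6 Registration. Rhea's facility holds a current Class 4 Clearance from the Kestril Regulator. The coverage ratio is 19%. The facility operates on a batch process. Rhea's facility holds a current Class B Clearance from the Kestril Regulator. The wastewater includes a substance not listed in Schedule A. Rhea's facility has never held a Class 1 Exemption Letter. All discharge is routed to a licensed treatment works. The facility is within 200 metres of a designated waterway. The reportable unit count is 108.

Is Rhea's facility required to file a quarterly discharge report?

Exception (a) requires that the wastewater contains only substances listed in Schedule A; but the wastewater includes a non-Schedule-A substance, so (a) is unavailable.
Exception (b) fails — no General Permit is held.
Exception (c) fails — the facility's operating hours per week are 34, not below 34.
Exception (d) requires that average daily discharge volume is under 1580 litres; but average daily discharge volume is 1760 litres, not under 1580 litres, so (d) is unavailable.
Exception (e) is satisfied on its face — a current Provisional Declaration is held; the facility operates on a batch process. Under paragraphs (h)–(l): (h) is triggered (the baseline figure is 565, less than the 685 limit), but is displaced by (i): (i) operates against (h): discharge temperature exceeds 35 °C. (j) is engaged (a current Class 4 Clearance is held), but is overridden by (k): (k) operates against (j): the coverage ratio is 19%, below the 20% limit. (l), which would lift (k), does not operate here — the Class 1 Exemption Letter is not current. So (e) applies.

No — exception (e) applies; Rhea's facility is not required to file a quarterly discharge report.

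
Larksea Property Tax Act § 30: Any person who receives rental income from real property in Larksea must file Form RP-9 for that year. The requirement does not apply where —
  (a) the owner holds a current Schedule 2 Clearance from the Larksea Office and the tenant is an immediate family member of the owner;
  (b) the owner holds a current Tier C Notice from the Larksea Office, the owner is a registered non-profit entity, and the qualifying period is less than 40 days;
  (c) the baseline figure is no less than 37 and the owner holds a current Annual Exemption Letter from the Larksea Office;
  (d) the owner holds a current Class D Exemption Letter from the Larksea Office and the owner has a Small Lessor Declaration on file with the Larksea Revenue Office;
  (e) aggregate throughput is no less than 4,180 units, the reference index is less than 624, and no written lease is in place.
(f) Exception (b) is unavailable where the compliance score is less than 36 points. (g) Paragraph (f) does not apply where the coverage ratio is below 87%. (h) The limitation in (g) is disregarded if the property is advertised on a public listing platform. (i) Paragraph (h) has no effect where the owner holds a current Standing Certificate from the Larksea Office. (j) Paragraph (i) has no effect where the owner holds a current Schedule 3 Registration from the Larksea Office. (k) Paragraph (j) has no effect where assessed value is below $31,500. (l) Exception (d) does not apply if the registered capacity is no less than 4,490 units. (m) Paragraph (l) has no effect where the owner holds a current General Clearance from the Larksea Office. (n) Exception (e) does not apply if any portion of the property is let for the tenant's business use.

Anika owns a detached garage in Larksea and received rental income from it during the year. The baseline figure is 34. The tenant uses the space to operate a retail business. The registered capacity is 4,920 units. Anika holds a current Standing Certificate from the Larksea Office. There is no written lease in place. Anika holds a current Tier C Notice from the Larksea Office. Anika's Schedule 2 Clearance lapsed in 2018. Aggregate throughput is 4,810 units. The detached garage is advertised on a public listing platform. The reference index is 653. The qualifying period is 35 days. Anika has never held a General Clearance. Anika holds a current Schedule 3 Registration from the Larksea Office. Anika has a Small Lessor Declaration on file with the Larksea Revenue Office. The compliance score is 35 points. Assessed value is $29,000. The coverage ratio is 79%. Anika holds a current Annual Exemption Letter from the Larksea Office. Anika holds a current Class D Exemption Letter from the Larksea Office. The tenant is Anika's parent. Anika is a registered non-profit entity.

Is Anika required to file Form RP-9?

Exception (a) requires that the owner holds a current Schedule 2 Clearance from the Larksea Office; but the Schedule 2 Clearance is not current, so (a) is unavailable.
All of (b)'s requirements are met (a current Tier C Notice is held; Anika is a registered non-profit; the qualifying period is 35 days, less than the 40 days limit). Under paragraphs (f)–(k): (f) would limit (b) — the compliance score is 35 points, less than the 36 points limit — but (g) sets (f) aside: (g) operates — the coverage ratio is 79%, below the 87% limit. (h) would limit (g) — the property is publicly advertised — but (i) sets (h) aside: (i) operates against (h): a current Standing Certificate is held. (j) is engaged (a current Schedule 3 Registration is held), but is itself disapplied by (k): (k) operates against (j): assessed value is $29,000, below the $31,500 limit. Exception (b) stands.
Exception (c) requires that the baseline figure is no less than 37; but the baseline figure is 34, short of 37, so (c) is unavailable.
Exception (d) is satisfied on its face — a current Class D Exemption Letter is held; a Small Lessor Declaration is on file. Turning to paragraphs (l)–(m): (l) is engaged — the registered capacity is 4,920 units, meeting the 4,490 units threshold. (m) is inapplicable (the General Clearance is not current), so (l) stands. Exception (d) does not apply.
Exception (e) fails — the reference index is 653, not less than 624.

No — exception (b) applies; Anika is not required to file Form RP-9.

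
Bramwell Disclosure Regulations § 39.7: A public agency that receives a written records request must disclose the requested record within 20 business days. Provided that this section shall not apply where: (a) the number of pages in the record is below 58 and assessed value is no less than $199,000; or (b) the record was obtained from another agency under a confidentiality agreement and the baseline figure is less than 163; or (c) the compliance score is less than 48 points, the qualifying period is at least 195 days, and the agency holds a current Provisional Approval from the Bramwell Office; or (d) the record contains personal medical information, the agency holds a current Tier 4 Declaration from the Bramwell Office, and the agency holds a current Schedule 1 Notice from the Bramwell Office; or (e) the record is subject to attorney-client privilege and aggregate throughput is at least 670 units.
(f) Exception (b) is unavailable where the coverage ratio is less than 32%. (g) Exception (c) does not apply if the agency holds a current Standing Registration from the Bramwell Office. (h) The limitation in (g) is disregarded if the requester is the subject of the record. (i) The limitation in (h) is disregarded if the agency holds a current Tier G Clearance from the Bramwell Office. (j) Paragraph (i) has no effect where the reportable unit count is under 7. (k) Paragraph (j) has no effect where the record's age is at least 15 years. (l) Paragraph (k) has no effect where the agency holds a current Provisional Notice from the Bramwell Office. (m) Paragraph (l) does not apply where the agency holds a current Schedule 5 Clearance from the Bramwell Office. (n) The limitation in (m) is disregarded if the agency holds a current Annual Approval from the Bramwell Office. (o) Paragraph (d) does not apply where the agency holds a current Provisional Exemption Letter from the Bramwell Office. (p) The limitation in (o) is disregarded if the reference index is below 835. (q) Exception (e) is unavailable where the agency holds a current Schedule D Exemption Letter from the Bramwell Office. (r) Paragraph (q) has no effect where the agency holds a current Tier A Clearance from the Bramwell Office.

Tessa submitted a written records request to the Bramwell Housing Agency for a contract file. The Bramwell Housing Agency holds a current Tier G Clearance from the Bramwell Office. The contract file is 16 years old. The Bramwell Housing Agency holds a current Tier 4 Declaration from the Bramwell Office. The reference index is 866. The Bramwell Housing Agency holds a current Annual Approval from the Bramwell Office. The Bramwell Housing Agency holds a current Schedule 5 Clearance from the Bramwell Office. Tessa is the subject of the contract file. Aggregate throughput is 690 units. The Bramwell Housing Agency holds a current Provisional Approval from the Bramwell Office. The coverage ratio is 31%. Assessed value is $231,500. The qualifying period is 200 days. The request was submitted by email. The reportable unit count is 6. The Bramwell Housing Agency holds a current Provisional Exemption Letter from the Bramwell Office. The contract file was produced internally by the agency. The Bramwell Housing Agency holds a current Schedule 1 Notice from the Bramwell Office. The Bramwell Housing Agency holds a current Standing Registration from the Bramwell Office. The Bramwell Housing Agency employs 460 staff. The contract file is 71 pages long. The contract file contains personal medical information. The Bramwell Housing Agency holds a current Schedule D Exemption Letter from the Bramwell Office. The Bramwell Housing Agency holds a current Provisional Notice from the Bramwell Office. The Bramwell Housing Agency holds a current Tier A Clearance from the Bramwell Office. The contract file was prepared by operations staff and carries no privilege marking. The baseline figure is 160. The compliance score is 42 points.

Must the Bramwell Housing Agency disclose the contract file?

No — exception (c) applies; the Bramwell Housing Agency is not required to disclose the contract file.

Exception (a) fails — the number of pages in the record is 71, not below 58.
Exception (b) fails — the contract file was produced internally.
Exception (c)'s conditions are all satisfied: the compliance score is 42 points, less than the 48 points limit; the qualifying period is 200 days, meeting the 195 days threshold; a current Provisional Approval is held. Under paragraphs (g)–(n): (g) is engaged (a current Standing Registration is held), but is overridden by (h): (h) operates — Tessa is the subject of the contract file. (i) operates (a current Tier G Clearance is held), but is displaced by (j): (j) operates against (i): the reportable unit count is 6, under the 7 limit. (k) would limit (j) — the record's age is 16 years, meeting the 15 years threshold — but (l) sets (k) aside: (l) operates against (k): a current Provisional Notice is held. (m) applies (a current Schedule 5 Clearance is held), but is displaced by (n): (n) is triggered — a current Annual Approval is held. So (c) applies.
Exception (d) is satisfied on its face — the contract file contains personal medical information; a current Tier 4 Declaration is held; a current Schedule 1 Notice is held. But: (o) is triggered — a current Provisional Exemption Letter is held. (p) does not operate here (the reference index is 866, not below 835), so (o) stands. So (d) is unavailable.
Exception (e) requires that the record is subject to attorney-client privilege; but the contract file carries no privilege marking, so (e) is unavailable.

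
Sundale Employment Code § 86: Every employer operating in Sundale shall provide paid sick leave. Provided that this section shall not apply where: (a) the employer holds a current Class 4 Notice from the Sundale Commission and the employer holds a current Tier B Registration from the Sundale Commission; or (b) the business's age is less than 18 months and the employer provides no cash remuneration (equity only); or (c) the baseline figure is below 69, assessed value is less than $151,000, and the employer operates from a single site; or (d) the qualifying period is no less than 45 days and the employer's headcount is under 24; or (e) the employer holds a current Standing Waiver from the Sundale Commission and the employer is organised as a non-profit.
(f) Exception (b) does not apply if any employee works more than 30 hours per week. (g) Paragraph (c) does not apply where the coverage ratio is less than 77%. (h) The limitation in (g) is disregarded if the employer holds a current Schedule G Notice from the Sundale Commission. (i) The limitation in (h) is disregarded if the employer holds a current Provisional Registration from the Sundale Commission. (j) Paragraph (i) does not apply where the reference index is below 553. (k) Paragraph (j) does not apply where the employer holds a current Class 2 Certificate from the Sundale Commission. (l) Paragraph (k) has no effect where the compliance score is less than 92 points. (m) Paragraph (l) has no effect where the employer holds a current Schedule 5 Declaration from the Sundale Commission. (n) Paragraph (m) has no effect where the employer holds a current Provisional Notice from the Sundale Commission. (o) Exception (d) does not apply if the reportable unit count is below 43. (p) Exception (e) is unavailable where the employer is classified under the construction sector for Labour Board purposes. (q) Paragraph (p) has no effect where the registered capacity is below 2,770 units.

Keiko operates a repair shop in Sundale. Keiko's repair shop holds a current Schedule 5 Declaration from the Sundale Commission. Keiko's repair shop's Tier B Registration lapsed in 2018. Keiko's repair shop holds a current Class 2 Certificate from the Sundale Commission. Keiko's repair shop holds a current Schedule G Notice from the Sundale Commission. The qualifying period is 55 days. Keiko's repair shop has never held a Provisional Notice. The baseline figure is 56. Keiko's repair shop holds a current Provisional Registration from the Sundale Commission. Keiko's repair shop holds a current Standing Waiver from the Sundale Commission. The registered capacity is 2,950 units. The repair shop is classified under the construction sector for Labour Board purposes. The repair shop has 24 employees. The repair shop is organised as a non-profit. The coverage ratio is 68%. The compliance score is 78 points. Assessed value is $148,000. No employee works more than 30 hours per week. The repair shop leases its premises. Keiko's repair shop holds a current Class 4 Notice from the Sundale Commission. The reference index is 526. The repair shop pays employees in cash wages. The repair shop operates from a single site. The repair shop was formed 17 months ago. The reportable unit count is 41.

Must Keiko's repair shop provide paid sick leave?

Yes — Keiko's repair shop must provide paid sick leave.

Exception (a) fails — no current Tier B Registration is held.
Exception (b) fails — employees are paid cash wages.
Exception (c): the baseline figure is 56, below the 69 limit; assessed value is $148,000, less than the $151,000 limit; the employer operates from a single site — every condition holds. Turning to paragraphs (g)–(n): (g) operates — the coverage ratio is 68%, less than the 77% limit. (h) operates (a current Schedule G Notice is held), but is displaced by (i): (i) is triggered — a current Provisional Registration is held. (j) is engaged (the reference index is 526, below the 553 limit), but is set aside by (k): (k) is triggered — a current Class 2 Certificate is held. (l) is engaged (the compliance score is 78 points, less than the 92 points limit), but is overridden by (m): (m) operates against (l): a current Schedule 5 Declaration is held. (n) is inapplicable (the Provisional Notice is not current), so (m) stands. (c) is therefore removed.
Exception (d) requires that the employer's headcount is under 24; but the employer's headcount is 24, not under 24, so (d) is unavailable.
Exception (e): a current Standing Waiver is held; the employer is a non-profit — every condition holds. But applying paragraphs (p)–(q): (p) operates against (e): the repair shop is classified under the construction sector. (q), which would lift (p), is not triggered — the registered capacity is 2,950 units, not below 2,770 units. So (e) is unavailable.
Every exception is unavailable, so the rule governs.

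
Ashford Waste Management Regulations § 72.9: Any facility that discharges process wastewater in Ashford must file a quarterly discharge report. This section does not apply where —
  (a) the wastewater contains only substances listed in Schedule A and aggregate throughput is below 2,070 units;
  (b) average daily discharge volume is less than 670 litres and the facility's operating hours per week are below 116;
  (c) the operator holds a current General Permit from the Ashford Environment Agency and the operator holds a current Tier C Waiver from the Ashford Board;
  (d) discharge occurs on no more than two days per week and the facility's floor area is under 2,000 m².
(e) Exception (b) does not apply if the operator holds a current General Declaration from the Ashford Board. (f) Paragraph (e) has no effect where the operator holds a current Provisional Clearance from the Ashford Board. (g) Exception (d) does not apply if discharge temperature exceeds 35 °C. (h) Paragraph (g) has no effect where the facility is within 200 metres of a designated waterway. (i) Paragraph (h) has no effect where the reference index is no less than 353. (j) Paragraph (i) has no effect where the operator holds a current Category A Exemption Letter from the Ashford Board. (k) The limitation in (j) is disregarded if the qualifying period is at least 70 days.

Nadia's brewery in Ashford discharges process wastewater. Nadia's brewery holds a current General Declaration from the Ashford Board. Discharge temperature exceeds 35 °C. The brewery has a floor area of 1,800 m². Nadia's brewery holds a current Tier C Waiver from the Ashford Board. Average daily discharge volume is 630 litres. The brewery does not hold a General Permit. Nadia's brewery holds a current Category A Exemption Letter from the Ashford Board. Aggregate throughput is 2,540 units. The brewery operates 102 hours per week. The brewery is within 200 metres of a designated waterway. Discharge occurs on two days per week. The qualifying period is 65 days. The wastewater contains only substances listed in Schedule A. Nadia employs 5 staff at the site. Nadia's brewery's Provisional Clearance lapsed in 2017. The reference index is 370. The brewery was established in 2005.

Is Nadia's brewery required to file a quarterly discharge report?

Exception (a) fails — aggregate throughput is 2,540 units, not below 2,070 units.
Exception (b): average daily discharge volume is 630 litres, less than the 670 litres limit; the facility's operating hours per week are 102, below the 116 limit — every condition holds. But applying paragraphs (e)–(f): (e) is triggered — a current General Declaration is held. (f), which would lift (e), is not engaged — there is no Provisional Clearance in force. (b) is therefore removed.
Exception (c) fails — no General Permit is held.
Exception (d)'s conditions are all satisfied: discharge occurs on no more than two days per week; the facility's floor area is 1,800 m², under the 2,000 m² limit. Applying paragraphs (g)–(k): (g) would limit (d) — discharge temperature exceeds 35 °C — but (h) sets (g) aside: (h) applies — the brewery is within 200 m of a designated waterway. (i) applies (the reference index is 370, meeting the 353 threshold), but is displaced by (j): (j) is engaged — a current Category A Exemption Letter is held. (k) is not engaged (the qualifying period is 65 days, short of 70 days), so (j) stands. (d) remains available.

No — exception (d) applies; Nadia's brewery is not required to file a quarterly discharge report.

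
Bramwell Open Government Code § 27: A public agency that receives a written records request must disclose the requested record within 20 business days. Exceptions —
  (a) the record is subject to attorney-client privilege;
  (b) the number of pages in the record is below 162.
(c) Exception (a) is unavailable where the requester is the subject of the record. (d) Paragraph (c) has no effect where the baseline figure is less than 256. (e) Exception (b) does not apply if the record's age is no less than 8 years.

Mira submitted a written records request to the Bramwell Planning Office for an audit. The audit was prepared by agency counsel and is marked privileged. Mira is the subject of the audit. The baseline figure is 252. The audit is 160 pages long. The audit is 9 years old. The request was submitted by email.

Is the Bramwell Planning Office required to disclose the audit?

Exception (a)'s conditions are all satisfied: the audit is privileged. Considering the limiting provisions: (c) would limit (a) — Mira is the subject of the audit — but (d) sets (c) aside: (d) operates against (c): the baseline figure is 252, less than the 256 limit. Exception (a) stands.
Exception (b) is satisfied on its face — the number of pages in the record is 160, below the 162 limit. Turning to paragraph (e): (e) is engaged — the record's age is 9 years, meeting the 8 years threshold. So (b) is unavailable.

No — exception (a) applies; the Bramwell Planning Office is not required to disclose the audit.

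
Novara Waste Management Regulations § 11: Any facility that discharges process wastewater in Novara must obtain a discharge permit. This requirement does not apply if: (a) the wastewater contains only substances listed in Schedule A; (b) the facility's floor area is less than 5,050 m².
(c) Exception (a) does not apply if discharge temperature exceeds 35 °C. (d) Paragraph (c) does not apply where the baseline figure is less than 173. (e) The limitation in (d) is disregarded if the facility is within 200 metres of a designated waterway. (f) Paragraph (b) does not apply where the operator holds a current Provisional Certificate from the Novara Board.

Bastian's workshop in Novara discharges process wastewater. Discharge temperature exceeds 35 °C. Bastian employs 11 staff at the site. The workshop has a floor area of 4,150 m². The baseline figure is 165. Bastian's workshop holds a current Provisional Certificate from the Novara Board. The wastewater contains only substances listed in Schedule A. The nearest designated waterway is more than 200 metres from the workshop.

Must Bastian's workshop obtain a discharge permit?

Exception (a)'s conditions are all satisfied: the wastewater is Schedule-A-only. Considering the limiting provisions: (c) would limit (a) — discharge temperature exceeds 35 °C — but (d) sets (c) aside: (d) applies — the baseline figure is 165, less than the 173 limit. (e), which would lift (d), is inapplicable — the workshop is more than 200 m from any designated waterway. (a) remains available.
Exception (b)'s conditions are all satisfied: the facility's floor area is 4,150 m², less than the 5,050 m² limit. But: (f) operates against (b): a current Provisional Certificate is held. Exception (b) does not apply.

No — exception (a) applies; Bastian's workshop is not required to obtain a discharge permit.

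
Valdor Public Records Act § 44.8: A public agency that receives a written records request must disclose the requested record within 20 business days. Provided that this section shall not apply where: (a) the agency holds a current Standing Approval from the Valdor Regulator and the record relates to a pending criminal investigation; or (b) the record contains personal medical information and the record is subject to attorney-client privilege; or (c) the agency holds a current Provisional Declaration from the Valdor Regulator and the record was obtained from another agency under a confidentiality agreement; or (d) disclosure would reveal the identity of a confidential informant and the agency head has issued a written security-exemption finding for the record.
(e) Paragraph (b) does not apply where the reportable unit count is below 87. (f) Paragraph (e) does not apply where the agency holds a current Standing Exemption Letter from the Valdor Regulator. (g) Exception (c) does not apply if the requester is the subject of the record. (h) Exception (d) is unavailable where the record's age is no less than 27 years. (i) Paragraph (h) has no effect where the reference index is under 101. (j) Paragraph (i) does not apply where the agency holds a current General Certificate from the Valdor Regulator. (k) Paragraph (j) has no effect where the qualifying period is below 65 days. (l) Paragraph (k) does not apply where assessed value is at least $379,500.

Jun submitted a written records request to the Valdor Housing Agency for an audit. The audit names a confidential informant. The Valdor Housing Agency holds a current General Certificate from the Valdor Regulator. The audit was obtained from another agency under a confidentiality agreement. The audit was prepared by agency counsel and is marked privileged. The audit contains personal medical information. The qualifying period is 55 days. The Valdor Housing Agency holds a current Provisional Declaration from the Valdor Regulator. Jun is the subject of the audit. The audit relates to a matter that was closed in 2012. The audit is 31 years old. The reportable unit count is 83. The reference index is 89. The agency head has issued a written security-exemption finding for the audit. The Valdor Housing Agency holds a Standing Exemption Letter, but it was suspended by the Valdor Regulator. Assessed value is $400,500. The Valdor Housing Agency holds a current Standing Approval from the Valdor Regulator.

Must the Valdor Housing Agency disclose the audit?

Yes — the Valdor Housing Agency must disclose the audit.

Exception (a) requires that the record relates to a pending criminal investigation; but the audit relates to a closed matter, so (a) is unavailable.
Exception (b) is satisfied on its face — the audit contains personal medical information; the audit is privileged. However, paragraphs (e)–(f) must be considered: (e) operates against (b): the reportable unit count is 83, below the 87 limit. (f) is inapplicable (no current Standing Exemption Letter is held), so (e) stands. So (b) is unavailable.
Exception (c)'s conditions are all satisfied: a current Provisional Declaration is held; the audit was obtained under a confidentiality agreement. But applying paragraph (g): (g) applies — Jun is the subject of the audit. So (c) is unavailable.
Exception (d): the audit names a confidential informant; a written security-exemption finding has been issued — every condition holds. But applying paragraphs (h)–(l): (h) operates against (d): the record's age is 31 years, meeting the 27 years threshold. (i) would limit (h) — the reference index is 89, under the 101 limit — but (j) sets (i) aside: (j) is engaged — a current General Certificate is held. (k) would limit (j) — the qualifying period is 55 days, below the 65 days limit — but (l) sets (k) aside: (l) operates against (k): assessed value is $400,500, meeting the $379,500 threshold. So (d) is unavailable.
No exception applies. The general rule governs.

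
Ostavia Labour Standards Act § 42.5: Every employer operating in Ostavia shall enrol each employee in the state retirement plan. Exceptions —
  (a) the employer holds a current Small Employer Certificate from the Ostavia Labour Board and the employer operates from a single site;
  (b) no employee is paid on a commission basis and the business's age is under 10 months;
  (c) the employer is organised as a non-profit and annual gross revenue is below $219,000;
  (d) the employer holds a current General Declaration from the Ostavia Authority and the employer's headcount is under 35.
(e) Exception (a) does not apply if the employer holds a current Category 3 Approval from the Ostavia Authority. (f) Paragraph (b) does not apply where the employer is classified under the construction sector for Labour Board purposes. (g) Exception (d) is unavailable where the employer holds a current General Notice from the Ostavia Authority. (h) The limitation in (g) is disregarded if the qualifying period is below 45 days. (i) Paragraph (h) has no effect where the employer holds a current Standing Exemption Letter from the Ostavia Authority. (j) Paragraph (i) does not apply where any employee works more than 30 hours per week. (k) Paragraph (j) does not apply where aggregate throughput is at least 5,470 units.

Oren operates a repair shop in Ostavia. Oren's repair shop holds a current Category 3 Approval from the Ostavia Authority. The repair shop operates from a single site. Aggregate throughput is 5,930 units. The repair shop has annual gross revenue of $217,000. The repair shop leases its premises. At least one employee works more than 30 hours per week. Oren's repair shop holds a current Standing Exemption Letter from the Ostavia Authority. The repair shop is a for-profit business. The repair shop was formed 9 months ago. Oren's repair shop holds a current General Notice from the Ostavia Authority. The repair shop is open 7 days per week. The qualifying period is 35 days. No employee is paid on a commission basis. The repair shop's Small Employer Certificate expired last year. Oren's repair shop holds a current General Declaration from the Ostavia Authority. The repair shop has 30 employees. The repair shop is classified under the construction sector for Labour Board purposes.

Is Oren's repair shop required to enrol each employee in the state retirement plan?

Yes — Oren's repair shop must enrol each employee in the state retirement plan.

Exception (a) does not apply: the Small Employer Certificate has expired.
Exception (b)'s conditions are all satisfied: no employee is paid on commission; the business's age is 9 months, under the 10 months limit. But applying paragraph (f): (f) operates against (b): the repair shop is classified under the construction sector. So (b) is unavailable.
Exception (c) does not apply: the employer is for-profit.
Exception (d): a current General Declaration is held; the employer's headcount is 30, under the 35 limit — every condition holds. However, paragraphs (g)–(k) must be considered: (g) operates against (d): a current General Notice is held. (h) would limit (g) — the qualifying period is 35 days, below the 45 days limit — but (i) sets (h) aside: (i) applies — a current Standing Exemption Letter is held. (j) would limit (i) — at least one employee exceeds 30 hours/week — but (k) sets (j) aside: (k) operates — aggregate throughput is 5,930 units, meeting the 5,470 units threshold. Exception (d) does not apply.
No exception applies. The general rule governs.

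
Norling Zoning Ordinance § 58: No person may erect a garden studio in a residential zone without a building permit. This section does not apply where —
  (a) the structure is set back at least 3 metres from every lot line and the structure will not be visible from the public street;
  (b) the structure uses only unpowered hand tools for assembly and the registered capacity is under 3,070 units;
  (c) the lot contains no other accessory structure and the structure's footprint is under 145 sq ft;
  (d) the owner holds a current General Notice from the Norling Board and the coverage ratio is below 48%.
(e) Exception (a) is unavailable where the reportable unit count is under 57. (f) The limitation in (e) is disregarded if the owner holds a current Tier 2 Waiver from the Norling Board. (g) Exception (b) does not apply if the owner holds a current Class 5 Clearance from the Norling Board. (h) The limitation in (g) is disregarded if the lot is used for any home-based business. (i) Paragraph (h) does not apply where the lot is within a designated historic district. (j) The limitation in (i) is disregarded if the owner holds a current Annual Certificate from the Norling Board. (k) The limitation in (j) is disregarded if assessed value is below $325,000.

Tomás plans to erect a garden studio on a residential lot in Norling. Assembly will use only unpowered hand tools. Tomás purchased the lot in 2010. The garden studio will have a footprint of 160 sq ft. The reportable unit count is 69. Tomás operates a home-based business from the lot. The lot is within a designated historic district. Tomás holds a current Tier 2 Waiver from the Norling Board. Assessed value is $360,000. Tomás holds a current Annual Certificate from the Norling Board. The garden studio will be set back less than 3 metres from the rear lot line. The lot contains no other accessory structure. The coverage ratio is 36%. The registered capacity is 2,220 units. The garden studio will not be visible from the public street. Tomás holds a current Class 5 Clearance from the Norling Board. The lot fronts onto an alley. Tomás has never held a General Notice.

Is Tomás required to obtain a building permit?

Exception (a) does not apply: the rear setback is under 3 m.
Exception (b)'s conditions are all satisfied: assembly uses only hand tools; the registered capacity is 2,220 units, under the 3,070 units limit. Applying paragraphs (g)–(k): (g) is engaged (a current Class 5 Clearance is held), but yields to (h): (h) operates against (g): a home-based business operates on the lot. (i) would limit (h) — the lot is in a historic district — but (j) sets (i) aside: (j) operates against (i): a current Annual Certificate is held. (k) is inapplicable (assessed value is $360,000, not below $325,000), so (j) stands. So (b) applies.
Exception (c) requires that the structure's footprint is under 145 sq ft; but the structure's footprint is 160 sq ft, not under 145 sq ft, so (c) is unavailable.
Exception (d) does not apply: the General Notice is not current.

No — exception (b) applies; Tomás does not need a building permit.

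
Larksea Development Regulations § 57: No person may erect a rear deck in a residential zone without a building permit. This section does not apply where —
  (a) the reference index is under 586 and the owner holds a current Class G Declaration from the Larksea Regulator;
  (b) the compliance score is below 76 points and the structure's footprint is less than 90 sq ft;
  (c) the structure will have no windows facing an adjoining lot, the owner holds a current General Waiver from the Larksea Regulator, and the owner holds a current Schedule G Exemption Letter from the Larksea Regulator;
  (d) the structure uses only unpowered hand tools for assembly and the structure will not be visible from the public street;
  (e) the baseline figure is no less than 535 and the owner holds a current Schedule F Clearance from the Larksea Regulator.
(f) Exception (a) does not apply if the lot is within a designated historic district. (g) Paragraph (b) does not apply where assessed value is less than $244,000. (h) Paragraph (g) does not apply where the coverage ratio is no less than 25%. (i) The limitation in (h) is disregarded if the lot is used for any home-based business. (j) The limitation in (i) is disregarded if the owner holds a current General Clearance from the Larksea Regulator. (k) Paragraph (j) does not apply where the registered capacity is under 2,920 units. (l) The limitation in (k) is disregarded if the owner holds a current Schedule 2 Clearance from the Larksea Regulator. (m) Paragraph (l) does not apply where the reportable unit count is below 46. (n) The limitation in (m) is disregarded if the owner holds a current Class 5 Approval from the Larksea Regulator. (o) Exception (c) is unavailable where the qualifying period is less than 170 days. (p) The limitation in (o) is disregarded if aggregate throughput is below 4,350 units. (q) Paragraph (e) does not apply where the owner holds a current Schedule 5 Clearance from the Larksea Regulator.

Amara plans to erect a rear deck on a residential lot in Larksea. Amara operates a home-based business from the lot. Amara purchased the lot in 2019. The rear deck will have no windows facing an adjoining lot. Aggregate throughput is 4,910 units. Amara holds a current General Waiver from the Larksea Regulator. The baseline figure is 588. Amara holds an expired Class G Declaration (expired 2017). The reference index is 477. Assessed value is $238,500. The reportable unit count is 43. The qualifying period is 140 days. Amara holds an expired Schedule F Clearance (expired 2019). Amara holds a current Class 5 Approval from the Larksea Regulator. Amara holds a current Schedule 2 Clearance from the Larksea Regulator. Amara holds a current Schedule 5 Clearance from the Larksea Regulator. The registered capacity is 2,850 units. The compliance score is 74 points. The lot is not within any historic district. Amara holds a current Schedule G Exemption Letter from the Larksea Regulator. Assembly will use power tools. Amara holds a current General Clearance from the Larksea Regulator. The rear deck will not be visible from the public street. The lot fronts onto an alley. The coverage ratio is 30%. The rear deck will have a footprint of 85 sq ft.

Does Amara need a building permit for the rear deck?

No — exception (b) applies; Amara does not need a building permit.

Exception (a) fails — the Class G Declaration is not current.
Exception (b)'s conditions are all satisfied: the compliance score is 74 points, below the 76 points limit; the structure's footprint is 85 sq ft, less than the 90 sq ft limit. As to paragraphs (g)–(n): (g) would limit (b) — assessed value is $238,500, less than the $244,000 limit — but (h) sets (g) aside: (h) operates against (g): the coverage ratio is 30%, meeting the 25% threshold. (i) is triggered (a home-based business operates on the lot), but is displaced by (j): (j) is triggered — a current General Clearance is held. (k) would limit (j) — the registered capacity is 2,850 units, under the 2,920 units limit — but (l) sets (k) aside: (l) applies — a current Schedule 2 Clearance is held. (m) would limit (l) — the reportable unit count is 43, below the 46 limit — but (n) sets (m) aside: (n) applies — a current Class 5 Approval is held. So (b) applies.
All of (c)'s requirements are met (no windows face an adjoining lot; a current General Waiver is held; a current Schedule G Exemption Letter is held). However, paragraphs (o)–(p) must be considered: (o) is triggered — the qualifying period is 140 days, less than the 170 days limit. (p), which would lift (o), is not triggered — aggregate throughput is 4,910 units, not below 4,350 units. (c) is therefore removed.
Exception (d) fails — assembly uses power tools.
Exception (e) fails — the Schedule F Clearance is not current.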